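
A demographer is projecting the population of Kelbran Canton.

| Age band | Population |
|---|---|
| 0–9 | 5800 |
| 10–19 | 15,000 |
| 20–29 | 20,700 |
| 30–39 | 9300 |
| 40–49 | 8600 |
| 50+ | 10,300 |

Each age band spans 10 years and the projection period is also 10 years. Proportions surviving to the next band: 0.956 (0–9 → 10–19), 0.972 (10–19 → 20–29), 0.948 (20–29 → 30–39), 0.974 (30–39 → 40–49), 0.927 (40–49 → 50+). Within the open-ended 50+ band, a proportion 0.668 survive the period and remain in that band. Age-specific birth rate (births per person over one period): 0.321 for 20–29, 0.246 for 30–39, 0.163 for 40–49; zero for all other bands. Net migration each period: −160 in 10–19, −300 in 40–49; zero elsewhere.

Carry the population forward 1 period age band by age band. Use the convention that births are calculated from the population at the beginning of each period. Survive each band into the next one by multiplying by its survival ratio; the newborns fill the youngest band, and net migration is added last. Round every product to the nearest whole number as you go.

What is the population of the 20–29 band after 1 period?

(Groups numbered youngest = 1 to oldest = 6.)
After projecting period 1:
Births: 20700 × 0.321 = 6645  |  9300 × 0.246 = 2288  |  8600 × 0.163 = 1402 ⇒ total 10335
Group 2: 5800 × 0.956 = 5545
Group 3: 15000 × 0.972 = 14580
Group 4: 20700 × 0.948 = 19624
Group 5: 9300 × 0.974 = 9058
Group 6: 8600 × 0.927 + 10300 × 0.668 = 7972 + 6880 = 14852
Net migration: Group 2 − 160 → 5385; Group 5 − 300 → 8758
Giving 10335 / 5385 / 14580 / 19624 / 8758 / 14852.

14580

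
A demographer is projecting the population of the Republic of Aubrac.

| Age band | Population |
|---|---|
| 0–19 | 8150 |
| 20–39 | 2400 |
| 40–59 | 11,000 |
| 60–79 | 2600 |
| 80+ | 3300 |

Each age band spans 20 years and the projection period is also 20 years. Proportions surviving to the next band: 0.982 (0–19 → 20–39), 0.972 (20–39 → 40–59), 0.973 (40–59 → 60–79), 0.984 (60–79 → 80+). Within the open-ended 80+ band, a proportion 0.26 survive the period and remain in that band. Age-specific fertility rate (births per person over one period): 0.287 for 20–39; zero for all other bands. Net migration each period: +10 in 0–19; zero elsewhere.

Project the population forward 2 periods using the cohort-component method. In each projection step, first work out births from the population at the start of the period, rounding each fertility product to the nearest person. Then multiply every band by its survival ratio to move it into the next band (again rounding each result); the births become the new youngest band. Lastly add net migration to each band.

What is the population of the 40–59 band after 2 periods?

7779

Let group 1 be 0–19 through group 5 = 80+.
After projecting period 1:
Births: 2400 × 0.287 = 689
Group 2: 8150 × 0.982 = 8003
Group 3: 2400 × 0.972 = 2333
Group 4: 11000 × 0.973 = 10703
Group 5: 2600 × 0.984 + 3300 × 0.26 = 2558 + 858 = 3416
Net migration: Group 1 + 10 → 699
Population now: 0–19=699, 20–39=8003, 40–59=2333, 60–79=10703, 80+=3416
After projecting period 2:
Births: 8003 × 0.287 = 2297
Group 2: 699 × 0.982 = 686
Group 3: 8003 × 0.972 = 7779
Group 4: 2333 × 0.973 = 2270
Group 5: 10703 × 0.984 + 3416 × 0.26 = 10532 + 888 = 11420
Net migration: Group 1 + 10 → 2307
Population now: 0–19=2307, 20–39=686, 40–59=7779, 60–79=2270, 80+=11420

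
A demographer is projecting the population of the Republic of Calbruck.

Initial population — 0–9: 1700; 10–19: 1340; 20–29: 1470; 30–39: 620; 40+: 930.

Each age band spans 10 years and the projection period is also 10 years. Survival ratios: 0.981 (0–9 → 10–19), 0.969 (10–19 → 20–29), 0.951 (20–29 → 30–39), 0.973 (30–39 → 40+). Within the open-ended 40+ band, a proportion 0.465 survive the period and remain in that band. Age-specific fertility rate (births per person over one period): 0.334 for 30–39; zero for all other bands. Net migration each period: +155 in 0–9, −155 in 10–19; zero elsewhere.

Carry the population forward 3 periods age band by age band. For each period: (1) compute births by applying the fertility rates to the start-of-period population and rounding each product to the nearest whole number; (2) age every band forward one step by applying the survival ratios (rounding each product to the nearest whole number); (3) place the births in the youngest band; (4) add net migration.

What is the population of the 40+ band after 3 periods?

2057

After projecting period 1:
Births: 620 × 0.334 = 207
10–19: 1700 × 0.981 = 1668
20–29: 1340 × 0.969 = 1298
30–39: 1470 × 0.951 = 1398
40+: 620 × 0.973 + 930 × 0.465 = 603 + 432 = 1035
Net migration: 0–9 + 155 → 362; 10–19 − 155 → 1513
Population now: 0–9=362, 10–19=1513, 20–29=1298, 30–39=1398, 40+=1035
After projecting period 2:
Births: 1398 × 0.334 = 467
10–19: 362 × 0.981 = 355
20–29: 1513 × 0.969 = 1466
30–39: 1298 × 0.951 = 1234
40+: 1398 × 0.973 + 1035 × 0.465 = 1360 + 481 = 1841
Net migration: 0–9 + 155 → 622; 10–19 − 155 → 200
Population now: 0–9=622, 10–19=200, 20–29=1466, 30–39=1234, 40+=1841
After projecting period 3:
Births: 1234 × 0.334 = 412
10–19: 622 × 0.981 = 610
20–29: 200 × 0.969 = 194
30–39: 1466 × 0.951 = 1394
40+: 1234 × 0.973 + 1841 × 0.465 = 1201 + 856 = 2057
Net migration: 0–9 + 155 → 567; 10–19 − 155 → 455
Population now: 0–9=567, 10–19=455, 20–29=194, 30–39=1394, 40+=2057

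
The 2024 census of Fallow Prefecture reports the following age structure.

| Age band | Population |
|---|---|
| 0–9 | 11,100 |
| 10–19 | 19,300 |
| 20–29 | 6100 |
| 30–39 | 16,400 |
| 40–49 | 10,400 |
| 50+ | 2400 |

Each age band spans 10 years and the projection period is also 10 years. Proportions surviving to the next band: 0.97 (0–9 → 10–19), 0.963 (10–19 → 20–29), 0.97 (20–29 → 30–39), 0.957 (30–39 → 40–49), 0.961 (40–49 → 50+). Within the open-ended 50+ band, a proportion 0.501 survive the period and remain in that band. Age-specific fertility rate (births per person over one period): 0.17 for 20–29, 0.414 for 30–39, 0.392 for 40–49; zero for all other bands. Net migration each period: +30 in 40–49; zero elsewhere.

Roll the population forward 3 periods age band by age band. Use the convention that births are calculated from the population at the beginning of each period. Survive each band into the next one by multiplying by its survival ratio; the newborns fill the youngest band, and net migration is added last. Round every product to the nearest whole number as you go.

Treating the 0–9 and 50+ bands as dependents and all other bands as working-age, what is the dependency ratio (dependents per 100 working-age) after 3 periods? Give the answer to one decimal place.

After projecting period 1:
Births: 6100 * 0.17 = 1037 ; 16400 * 0.414 = 6790 ; 10400 * 0.392 = 4077 → total 11904
10–19: 11100 * 0.97 = 10767
20–29: 19300 * 0.963 = 18586
30–39: 6100 * 0.97 = 5917
40–49: 16400 * 0.957 = 15695
50+: 10400 * 0.961 + 2400 * 0.501 = 9994 + 1202 = 11196
Net migration: 40–49 + 30 → 15725
Population now: 0–9=11904, 10–19=10767, 20–29=18586, 30–39=5917, 40–49=15725, 50+=11196
After projecting period 2:
Births: 18586 * 0.17 = 3160 ; 5917 * 0.414 = 2450 ; 15725 * 0.392 = 6164 → total 11774
10–19: 11904 * 0.97 = 11547
20–29: 10767 * 0.963 = 10369
30–39: 18586 * 0.97 = 18028
40–49: 5917 * 0.957 = 5663
50+: 15725 * 0.961 + 11196 * 0.501 = 15112 + 5609 = 20721
Net migration: 40–49 + 30 → 5693
Population now: 0–9=11774, 10–19=11547, 20–29=10369, 30–39=18028, 40–49=5693, 50+=20721
After projecting period 3:
Births: 10369 * 0.17 = 1763 ; 18028 * 0.414 = 7464 ; 5693 * 0.392 = 2232 → total 11459
10–19: 11774 * 0.97 = 11421
20–29: 11547 * 0.963 = 11120
30–39: 10369 * 0.97 = 10058
40–49: 18028 * 0.957 = 17253
50+: 5693 * 0.961 + 20721 * 0.501 = 5471 + 10381 = 15852
Net migration: 40–49 + 30 → 17283
Population now: 0–9=11459, 10–19=11421, 20–29=11120, 30–39=10058, 40–49=17283, 50+=15852
Dependents (band 0–9 + band 50+) = 11459 + 15852 = 27311; working-age = 49882; ratio = 27311/49882 × 100 = 54.8

54.8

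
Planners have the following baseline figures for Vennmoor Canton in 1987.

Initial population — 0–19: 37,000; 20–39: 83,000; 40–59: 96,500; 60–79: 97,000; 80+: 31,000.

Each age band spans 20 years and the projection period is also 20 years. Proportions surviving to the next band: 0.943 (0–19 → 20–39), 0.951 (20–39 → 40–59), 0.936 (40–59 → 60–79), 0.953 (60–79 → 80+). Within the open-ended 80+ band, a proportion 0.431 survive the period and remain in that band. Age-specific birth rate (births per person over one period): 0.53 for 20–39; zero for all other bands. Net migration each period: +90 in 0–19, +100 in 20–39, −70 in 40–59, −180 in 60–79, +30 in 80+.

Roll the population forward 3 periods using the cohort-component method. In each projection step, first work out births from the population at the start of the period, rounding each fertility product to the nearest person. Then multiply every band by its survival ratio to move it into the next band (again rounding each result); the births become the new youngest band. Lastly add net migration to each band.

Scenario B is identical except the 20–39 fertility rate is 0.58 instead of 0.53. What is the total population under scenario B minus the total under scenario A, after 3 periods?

9726

Period 1:
Births: 83000 × 0.53 = 43990
20–39: 37000 × 0.943 = 34891
40–59: 83000 × 0.951 = 78933
60–79: 96500 × 0.936 = 90324
80+: 97000 × 0.953 + 31000 × 0.431 = 92441 + 13361 = 105802
Net migration: 0–19 + 90 → 44080; 20–39 + 100 → 34991; 40–59 − 70 → 78863; 60–79 − 180 → 90144; 80+ + 30 → 105832
Population now: 0–19=44080, 20–39=34991, 40–59=78863, 60–79=90144, 80+=105832
Period 2:
Births: 34991 × 0.53 = 18545
20–39: 44080 × 0.943 = 41567
40–59: 34991 × 0.951 = 33276
60–79: 78863 × 0.936 = 73816
80+: 90144 × 0.953 + 105832 × 0.431 = 85907 + 45614 = 131521
Net migration: 0–19 + 90 → 18635; 20–39 + 100 → 41667; 40–59 − 70 → 33206; 60–79 − 180 → 73636; 80+ + 30 → 131551
Population now: 0–19=18635, 20–39=41667, 40–59=33206, 60–79=73636, 80+=131551
Period 3:
Births: 41667 × 0.53 = 22084
20–39: 18635 × 0.943 = 17573
40–59: 41667 × 0.951 = 39625
60–79: 33206 × 0.936 = 31081
80+: 73636 × 0.953 + 131551 × 0.431 = 70175 + 56698 = 126873
Net migration: 0–19 + 90 → 22174; 20–39 + 100 → 17673; 40–59 − 70 → 39555; 60–79 − 180 → 30901; 80+ + 30 → 126903
Population now: 0–19=22174, 20–39=17673, 40–59=39555, 60–79=30901, 80+=126903
Scenario A total after 3 periods: 237206
Scenario B projection —
Period 1:
Births: 83000 × 0.58 = 48140
20–39: 37000 × 0.943 = 34891
40–59: 83000 × 0.951 = 78933
60–79: 96500 × 0.936 = 90324
80+: 97000 × 0.953 + 31000 × 0.431 = 92441 + 13361 = 105802
Net migration: 0–19 + 90 → 48230; 20–39 + 100 → 34991; 40–59 − 70 → 78863; 60–79 − 180 → 90144; 80+ + 30 → 105832
Population now: 0–19=48230, 20–39=34991, 40–59=78863, 60–79=90144, 80+=105832
Period 2:
Births: 34991 × 0.58 = 20295
20–39: 48230 × 0.943 = 45481
40–59: 34991 × 0.951 = 33276
60–79: 78863 × 0.936 = 73816
80+: 90144 × 0.953 + 105832 × 0.431 = 85907 + 45614 = 131521
Net migration: 0–19 + 90 → 20385; 20–39 + 100 → 45581; 40–59 − 70 → 33206; 60–79 − 180 → 73636; 80+ + 30 → 131551
Population now: 0–19=20385, 20–39=45581, 40–59=33206, 60–79=73636, 80+=131551
Period 3:
Births: 45581 × 0.58 = 26437
20–39: 20385 × 0.943 = 19223
40–59: 45581 × 0.951 = 43348
60–79: 33206 × 0.936 = 31081
80+: 73636 × 0.953 + 131551 × 0.431 = 70175 + 56698 = 126873
Net migration: 0–19 + 90 → 26527; 20–39 + 100 → 19323; 40–59 − 70 → 43278; 60–79 − 180 → 30901; 80+ + 30 → 126903
Population now: 0–19=26527, 20–39=19323, 40–59=43278, 60–79=30901, 80+=126903
Scenario B total after 3 periods: 246932
Difference B − A = 246932 − 237206 = 9726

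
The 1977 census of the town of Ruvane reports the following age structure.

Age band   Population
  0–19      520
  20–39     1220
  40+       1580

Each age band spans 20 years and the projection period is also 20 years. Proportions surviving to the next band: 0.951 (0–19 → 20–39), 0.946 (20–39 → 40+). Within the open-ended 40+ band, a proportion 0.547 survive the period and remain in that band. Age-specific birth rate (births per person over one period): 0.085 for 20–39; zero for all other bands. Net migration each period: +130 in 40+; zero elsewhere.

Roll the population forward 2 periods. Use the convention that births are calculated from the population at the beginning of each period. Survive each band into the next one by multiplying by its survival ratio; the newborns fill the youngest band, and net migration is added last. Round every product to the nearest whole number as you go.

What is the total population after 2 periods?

Let band 1 be 0–19 through band 3 = 40+.
— Period 1 —
Births: 1220 * 0.085 = 104
Band 2: 520 * 0.951 = 495
Band 3: 1220 * 0.946 + 1580 * 0.547 = 1154 + 864 = 2018
Net migration: Band 3 + 130 → 2148
Giving 104 / 495 / 2148.
— Period 2 —
Births: 495 * 0.085 = 42
Band 2: 104 * 0.951 = 99
Band 3: 495 * 0.946 + 2148 * 0.547 = 468 + 1175 = 1643
Net migration: Band 3 + 130 → 1773
Giving 42 / 99 / 1773.
Total after period 2: 42 + 99 + 1773 = 1914

1914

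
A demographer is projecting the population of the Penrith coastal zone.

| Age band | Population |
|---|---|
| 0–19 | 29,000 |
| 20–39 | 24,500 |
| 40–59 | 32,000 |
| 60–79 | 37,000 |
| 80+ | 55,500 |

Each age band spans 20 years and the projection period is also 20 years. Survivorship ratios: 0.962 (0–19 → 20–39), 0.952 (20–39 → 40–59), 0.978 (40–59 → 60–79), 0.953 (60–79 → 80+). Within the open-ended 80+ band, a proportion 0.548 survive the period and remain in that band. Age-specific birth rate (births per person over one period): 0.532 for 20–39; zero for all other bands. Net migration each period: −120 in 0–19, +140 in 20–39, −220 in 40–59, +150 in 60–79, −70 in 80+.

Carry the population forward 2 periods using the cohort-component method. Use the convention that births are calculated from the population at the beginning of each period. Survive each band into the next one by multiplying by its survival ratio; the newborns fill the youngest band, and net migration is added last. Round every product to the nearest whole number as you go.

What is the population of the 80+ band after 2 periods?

65850

(Groups numbered youngest = 1 to oldest = 5.)
Period 1:
Births: 24500 × 0.532 = 13034
Group 2: 29000 × 0.962 = 27898
Group 3: 24500 × 0.952 = 23324
Group 4: 32000 × 0.978 = 31296
Group 5: 37000 × 0.953 + 55500 × 0.548 = 35261 + 30414 = 65675
Net migration: Group 1 − 120 → 12914; Group 2 + 140 → 28038; Group 3 − 220 → 23104; Group 4 + 150 → 31446; Group 5 − 70 → 65605
Population now: 0–19=12914, 20–39=28038, 40–59=23104, 60–79=31446, 80+=65605
Period 2:
Births: 28038 × 0.532 = 14916
Group 2: 12914 × 0.962 = 12423
Group 3: 28038 × 0.952 = 26692
Group 4: 23104 × 0.978 = 22596
Group 5: 31446 × 0.953 + 65605 × 0.548 = 29968 + 35952 = 65920
Net migration: Group 1 − 120 → 14796; Group 2 + 140 → 12563; Group 3 − 220 → 26472; Group 4 + 150 → 22746; Group 5 − 70 → 65850
Population now: 0–19=14796, 20–39=12563, 40–59=26472, 60–79=22746, 80+=65850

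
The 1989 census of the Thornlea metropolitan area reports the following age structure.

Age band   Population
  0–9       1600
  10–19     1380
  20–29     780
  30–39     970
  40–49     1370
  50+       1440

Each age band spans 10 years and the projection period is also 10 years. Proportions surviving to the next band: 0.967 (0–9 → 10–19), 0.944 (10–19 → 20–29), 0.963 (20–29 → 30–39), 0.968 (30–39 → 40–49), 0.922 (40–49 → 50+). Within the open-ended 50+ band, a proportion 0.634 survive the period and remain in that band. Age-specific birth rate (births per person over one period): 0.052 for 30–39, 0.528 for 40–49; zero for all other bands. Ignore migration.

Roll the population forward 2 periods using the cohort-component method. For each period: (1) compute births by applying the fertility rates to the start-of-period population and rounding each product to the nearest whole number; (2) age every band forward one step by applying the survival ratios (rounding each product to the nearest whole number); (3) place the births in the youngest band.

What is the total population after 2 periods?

6970

— Period 1 —
Births: 970 * 0.052 = 50, 1370 * 0.528 = 723 → 773
10–19: 1600 * 0.967 = 1547
20–29: 1380 * 0.944 = 1303
30–39: 780 * 0.963 = 751
40–49: 970 * 0.968 = 939
50+: 1370 * 0.922 + 1440 * 0.634 = 1263 + 913 = 2176
→ [773, 1547, 1303, 751, 939, 2176]
— Period 2 —
Births: 751 * 0.052 = 39, 939 * 0.528 = 496 → 535
10–19: 773 * 0.967 = 747
20–29: 1547 * 0.944 = 1460
30–39: 1303 * 0.963 = 1255
40–49: 751 * 0.968 = 727
50+: 939 * 0.922 + 2176 * 0.634 = 866 + 1380 = 2246
→ [535, 747, 1460, 1255, 727, 2246]
Total after period 2: 535 + 747 + 1460 + 1255 + 727 + 2246 = 6970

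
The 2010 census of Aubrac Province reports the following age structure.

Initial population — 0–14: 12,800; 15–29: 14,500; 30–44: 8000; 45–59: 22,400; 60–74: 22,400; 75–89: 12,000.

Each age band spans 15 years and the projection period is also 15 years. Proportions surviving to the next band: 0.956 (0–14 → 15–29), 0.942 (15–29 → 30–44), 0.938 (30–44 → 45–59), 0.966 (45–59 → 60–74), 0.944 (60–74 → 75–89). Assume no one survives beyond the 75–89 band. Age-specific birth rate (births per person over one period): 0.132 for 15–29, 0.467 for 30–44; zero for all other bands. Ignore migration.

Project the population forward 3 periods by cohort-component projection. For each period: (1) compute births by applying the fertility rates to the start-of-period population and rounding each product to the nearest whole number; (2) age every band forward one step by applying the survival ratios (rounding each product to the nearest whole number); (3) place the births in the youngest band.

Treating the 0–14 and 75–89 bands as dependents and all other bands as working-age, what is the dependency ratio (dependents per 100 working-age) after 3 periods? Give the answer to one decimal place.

Call the groups 1 to 6, youngest first.
[period 1]
Births: 14500 × 0.132 = 1914 ; 8000 × 0.467 = 3736 ⇒ total 5650
Group 2: 12800 × 0.956 = 12237
Group 3: 14500 × 0.942 = 13659
Group 4: 8000 × 0.938 = 7504
Group 5: 22400 × 0.966 = 21638
Group 6: 22400 × 0.944 = 21146
End of period: [5650, 12237, 13659, 7504, 21638, 21146]
[period 2]
Births: 12237 × 0.132 = 1615 ; 13659 × 0.467 = 6379 ⇒ total 7994
Group 2: 5650 × 0.956 = 5401
Group 3: 12237 × 0.942 = 11527
Group 4: 13659 × 0.938 = 12812
Group 5: 7504 × 0.966 = 7249
Group 6: 21638 × 0.944 = 20426
End of period: [7994, 5401, 11527, 12812, 7249, 20426]
[period 3]
Births: 5401 × 0.132 = 713 ; 11527 × 0.467 = 5383 ⇒ total 6096
Group 2: 7994 × 0.956 = 7642
Group 3: 5401 × 0.942 = 5088
Group 4: 11527 × 0.938 = 10812
Group 5: 12812 × 0.966 = 12376
Group 6: 7249 × 0.944 = 6843
End of period: [6096, 7642, 5088, 10812, 12376, 6843]
Dependents (band 0–14 + band 75–89) = 6096 + 6843 = 12939; working-age = 35918; ratio = 12939/35918 × 100 = 36.0

36.0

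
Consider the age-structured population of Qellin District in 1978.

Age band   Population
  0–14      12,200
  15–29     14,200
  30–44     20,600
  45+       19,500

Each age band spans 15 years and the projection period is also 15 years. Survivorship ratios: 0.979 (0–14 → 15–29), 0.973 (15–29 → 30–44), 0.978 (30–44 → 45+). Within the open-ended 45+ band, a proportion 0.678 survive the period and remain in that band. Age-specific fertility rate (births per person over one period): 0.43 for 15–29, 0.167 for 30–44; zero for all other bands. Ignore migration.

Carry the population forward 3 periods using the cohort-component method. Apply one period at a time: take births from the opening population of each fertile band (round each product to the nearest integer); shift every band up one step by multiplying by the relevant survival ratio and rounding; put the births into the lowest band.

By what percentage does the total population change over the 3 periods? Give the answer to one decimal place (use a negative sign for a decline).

-12.5

Let band 1 be 0–14 through band 4 = 45+.
[period 1]
Births: 14200 * 0.43 = 6106 ; 20600 * 0.167 = 3440 ⇒ total 9546
Band 2: 12200 * 0.979 = 11944
Band 3: 14200 * 0.973 = 13817
Band 4: 20600 * 0.978 + 19500 * 0.678 = 20147 + 13221 = 33368
End of period: [9546, 11944, 13817, 33368]
[period 2]
Births: 11944 * 0.43 = 5136 ; 13817 * 0.167 = 2307 ⇒ total 7443
Band 2: 9546 * 0.979 = 9346
Band 3: 11944 * 0.973 = 11622
Band 4: 13817 * 0.978 + 33368 * 0.678 = 13513 + 22624 = 36137
End of period: [7443, 9346, 11622, 36137]
[period 3]
Births: 9346 * 0.43 = 4019 ; 11622 * 0.167 = 1941 ⇒ total 5960
Band 2: 7443 * 0.979 = 7287
Band 3: 9346 * 0.973 = 9094
Band 4: 11622 * 0.978 + 36137 * 0.678 = 11366 + 24501 = 35867
End of period: [5960, 7287, 9094, 35867]
Total: 66500 → 58208; change = -8292; percentage change = -12.5%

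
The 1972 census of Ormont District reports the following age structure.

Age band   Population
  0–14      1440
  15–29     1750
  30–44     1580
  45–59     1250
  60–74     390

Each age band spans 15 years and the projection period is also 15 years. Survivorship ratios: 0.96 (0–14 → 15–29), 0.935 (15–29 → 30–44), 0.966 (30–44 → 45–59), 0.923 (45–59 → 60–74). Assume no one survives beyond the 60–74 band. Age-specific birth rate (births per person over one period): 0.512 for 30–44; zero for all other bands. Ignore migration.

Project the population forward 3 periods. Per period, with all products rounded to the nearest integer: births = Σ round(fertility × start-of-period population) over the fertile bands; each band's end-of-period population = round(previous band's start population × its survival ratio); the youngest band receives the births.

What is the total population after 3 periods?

After projecting period 1:
Births: 1580 * 0.512 = 809
15–29: 1440 * 0.96 = 1382
30–44: 1750 * 0.935 = 1636
45–59: 1580 * 0.966 = 1526
60–74: 1250 * 0.923 = 1154
→ [809, 1382, 1636, 1526, 1154]
After projecting period 2:
Births: 1636 * 0.512 = 838
15–29: 809 * 0.96 = 777
30–44: 1382 * 0.935 = 1292
45–59: 1636 * 0.966 = 1580
60–74: 1526 * 0.923 = 1408
→ [838, 777, 1292, 1580, 1408]
After projecting period 3:
Births: 1292 * 0.512 = 662
15–29: 838 * 0.96 = 804
30–44: 777 * 0.935 = 726
45–59: 1292 * 0.966 = 1248
60–74: 1580 * 0.923 = 1458
→ [662, 804, 726, 1248, 1458]
Total after period 3: 662 + 804 + 726 + 1248 + 1458 = 4898

4898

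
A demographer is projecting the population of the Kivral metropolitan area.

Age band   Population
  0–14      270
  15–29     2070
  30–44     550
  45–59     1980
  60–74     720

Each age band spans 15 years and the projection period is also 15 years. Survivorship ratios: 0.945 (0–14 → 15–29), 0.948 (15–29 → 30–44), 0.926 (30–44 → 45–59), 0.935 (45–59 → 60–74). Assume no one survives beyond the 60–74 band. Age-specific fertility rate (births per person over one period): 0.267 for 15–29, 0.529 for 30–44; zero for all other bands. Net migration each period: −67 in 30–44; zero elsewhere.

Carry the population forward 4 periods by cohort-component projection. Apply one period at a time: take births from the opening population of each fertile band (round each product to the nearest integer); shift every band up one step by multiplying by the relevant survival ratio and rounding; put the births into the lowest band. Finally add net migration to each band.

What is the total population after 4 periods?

2605

— Period 1 —
Births: 2070 × 0.267 = 553 ; 550 × 0.529 = 291 ⇒ total 844
15–29: 270 × 0.945 = 255
30–44: 2070 × 0.948 = 1962
45–59: 550 × 0.926 = 509
60–74: 1980 × 0.935 = 1851
Net migration: 30–44 − 67 → 1895
Giving 844 / 255 / 1895 / 509 / 1851.
— Period 2 —
Births: 255 × 0.267 = 68 ; 1895 × 0.529 = 1002 ⇒ total 1070
15–29: 844 × 0.945 = 798
30–44: 255 × 0.948 = 242
45–59: 1895 × 0.926 = 1755
60–74: 509 × 0.935 = 476
Net migration: 30–44 − 67 → 175
Giving 1070 / 798 / 175 / 1755 / 476.
— Period 3 —
Births: 798 × 0.267 = 213 ; 175 × 0.529 = 93 ⇒ total 306
15–29: 1070 × 0.945 = 1011
30–44: 798 × 0.948 = 757
45–59: 175 × 0.926 = 162
60–74: 1755 × 0.935 = 1641
Net migration: 30–44 − 67 → 690
Giving 306 / 1011 / 690 / 162 / 1641.
— Period 4 —
Births: 1011 × 0.267 = 270 ; 690 × 0.529 = 365 ⇒ total 635
15–29: 306 × 0.945 = 289
30–44: 1011 × 0.948 = 958
45–59: 690 × 0.926 = 639
60–74: 162 × 0.935 = 151
Net migration: 30–44 − 67 → 891
Giving 635 / 289 / 891 / 639 / 151.
Total after period 4: 635 + 289 + 891 + 639 + 151 = 2605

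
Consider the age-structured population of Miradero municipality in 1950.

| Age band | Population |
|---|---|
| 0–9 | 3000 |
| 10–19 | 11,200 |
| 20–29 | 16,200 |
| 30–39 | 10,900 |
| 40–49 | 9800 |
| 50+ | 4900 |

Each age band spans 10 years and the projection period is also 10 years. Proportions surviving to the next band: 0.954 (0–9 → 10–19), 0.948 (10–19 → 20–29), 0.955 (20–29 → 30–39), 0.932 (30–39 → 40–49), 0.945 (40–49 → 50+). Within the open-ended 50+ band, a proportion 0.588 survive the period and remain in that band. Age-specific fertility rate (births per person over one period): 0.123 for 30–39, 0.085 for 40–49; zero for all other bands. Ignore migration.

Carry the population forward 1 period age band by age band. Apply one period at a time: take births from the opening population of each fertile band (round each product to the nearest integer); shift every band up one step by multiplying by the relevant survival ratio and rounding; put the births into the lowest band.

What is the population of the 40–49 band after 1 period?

Numbering the bands 1..6 from youngest to oldest:
Period 1.
Births: 10900 * 0.123 = 1341, 9800 * 0.085 = 833 — total 2174
Band 2: 3000 * 0.954 = 2862
Band 3: 11200 * 0.948 = 10618
Band 4: 16200 * 0.955 = 15471
Band 5: 10900 * 0.932 = 10159
Band 6: 9800 * 0.945 + 4900 * 0.588 = 9261 + 2881 = 12142
Giving 2174 / 2862 / 10618 / 15471 / 10159 / 12142.

10159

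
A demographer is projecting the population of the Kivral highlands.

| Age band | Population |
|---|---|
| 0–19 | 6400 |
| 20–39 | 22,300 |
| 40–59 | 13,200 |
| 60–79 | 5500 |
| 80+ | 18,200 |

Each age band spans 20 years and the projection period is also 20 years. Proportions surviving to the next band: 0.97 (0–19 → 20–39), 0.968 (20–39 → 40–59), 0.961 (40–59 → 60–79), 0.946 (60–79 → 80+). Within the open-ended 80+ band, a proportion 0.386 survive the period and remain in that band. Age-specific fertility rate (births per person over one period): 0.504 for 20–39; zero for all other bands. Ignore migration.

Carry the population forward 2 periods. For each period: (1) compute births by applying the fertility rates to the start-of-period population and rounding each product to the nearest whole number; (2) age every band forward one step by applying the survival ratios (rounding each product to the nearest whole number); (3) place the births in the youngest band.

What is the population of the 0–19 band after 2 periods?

Numbering the groups 1..5 from youngest to oldest:
[period 1]
Births: 22300 * 0.504 = 11239
Group 2: 6400 * 0.97 = 6208
Group 3: 22300 * 0.968 = 21586
Group 4: 13200 * 0.961 = 12685
Group 5: 5500 * 0.946 + 18200 * 0.386 = 5203 + 7025 = 12228
End of period: [11239, 6208, 21586, 12685, 12228]
[period 2]
Births: 6208 * 0.504 = 3129
Group 2: 11239 * 0.97 = 10902
Group 3: 6208 * 0.968 = 6009
Group 4: 21586 * 0.961 = 20744
Group 5: 12685 * 0.946 + 12228 * 0.386 = 12000 + 4720 = 16720
End of period: [3129, 10902, 6009, 20744, 16720]

3129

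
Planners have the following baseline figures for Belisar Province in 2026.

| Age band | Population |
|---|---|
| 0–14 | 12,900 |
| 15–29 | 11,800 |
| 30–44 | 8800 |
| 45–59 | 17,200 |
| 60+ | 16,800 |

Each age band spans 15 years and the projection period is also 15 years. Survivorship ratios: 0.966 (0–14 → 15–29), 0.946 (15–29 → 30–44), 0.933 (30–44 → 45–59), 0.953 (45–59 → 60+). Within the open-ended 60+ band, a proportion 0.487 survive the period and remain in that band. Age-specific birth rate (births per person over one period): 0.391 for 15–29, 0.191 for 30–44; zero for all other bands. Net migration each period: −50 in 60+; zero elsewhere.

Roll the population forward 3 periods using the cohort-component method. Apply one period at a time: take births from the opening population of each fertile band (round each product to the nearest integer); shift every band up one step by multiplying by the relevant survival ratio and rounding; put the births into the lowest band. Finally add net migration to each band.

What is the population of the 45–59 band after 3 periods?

10998

Let band 1 be 0–14 through band 5 = 60+.
— Period 1 —
Births: 11800 × 0.391 = 4614, 8800 × 0.191 = 1681 ⇒ total 6295
Band 2: 12900 × 0.966 = 12461
Band 3: 11800 × 0.946 = 11163
Band 4: 8800 × 0.933 = 8210
Band 5: 17200 × 0.953 + 16800 × 0.487 = 16392 + 8182 = 24574
Net migration: Band 5 − 50 → 24524
→ [6295, 12461, 11163, 8210, 24524]
— Period 2 —
Births: 12461 × 0.391 = 4872, 11163 × 0.191 = 2132 ⇒ total 7004
Band 2: 6295 × 0.966 = 6081
Band 3: 12461 × 0.946 = 11788
Band 4: 11163 × 0.933 = 10415
Band 5: 8210 × 0.953 + 24524 × 0.487 = 7824 + 11943 = 19767
Net migration: Band 5 − 50 → 19717
→ [7004, 6081, 11788, 10415, 19717]
— Period 3 —
Births: 6081 × 0.391 = 2378, 11788 × 0.191 = 2252 ⇒ total 4630
Band 2: 7004 × 0.966 = 6766
Band 3: 6081 × 0.946 = 5753
Band 4: 11788 × 0.933 = 10998
Band 5: 10415 × 0.953 + 19717 × 0.487 = 9925 + 9602 = 19527
Net migration: Band 5 − 50 → 19477
→ [4630, 6766, 5753, 10998, 19477]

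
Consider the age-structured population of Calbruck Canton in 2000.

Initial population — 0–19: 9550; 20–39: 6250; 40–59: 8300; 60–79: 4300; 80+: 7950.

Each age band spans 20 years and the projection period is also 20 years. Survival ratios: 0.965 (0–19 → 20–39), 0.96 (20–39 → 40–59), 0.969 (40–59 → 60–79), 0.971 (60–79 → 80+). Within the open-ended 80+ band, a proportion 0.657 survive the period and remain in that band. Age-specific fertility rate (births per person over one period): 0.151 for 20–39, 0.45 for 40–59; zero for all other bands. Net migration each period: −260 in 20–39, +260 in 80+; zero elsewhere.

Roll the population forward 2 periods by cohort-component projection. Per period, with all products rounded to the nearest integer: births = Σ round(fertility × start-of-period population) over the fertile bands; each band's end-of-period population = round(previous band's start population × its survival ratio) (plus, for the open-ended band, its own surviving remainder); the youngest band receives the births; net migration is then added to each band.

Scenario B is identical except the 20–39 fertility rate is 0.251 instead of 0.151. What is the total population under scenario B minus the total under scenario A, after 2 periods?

1499

Call the groups 1 to 5, youngest first.
— Period 1 —
Births: 6250 × 0.151 = 944  |  8300 × 0.45 = 3735 → total 4679
Group 2: 9550 × 0.965 = 9216
Group 3: 6250 × 0.96 = 6000
Group 4: 8300 × 0.969 = 8043
Group 5: 4300 × 0.971 + 7950 × 0.657 = 4175 + 5223 = 9398
Net migration: Group 2 − 260 → 8956; Group 5 + 260 → 9658
→ [4679, 8956, 6000, 8043, 9658]
— Period 2 —
Births: 8956 × 0.151 = 1352  |  6000 × 0.45 = 2700 → total 4052
Group 2: 4679 × 0.965 = 4515
Group 3: 8956 × 0.96 = 8598
Group 4: 6000 × 0.969 = 5814
Group 5: 8043 × 0.971 + 9658 × 0.657 = 7810 + 6345 = 14155
Net migration: Group 2 − 260 → 4255; Group 5 + 260 → 14415
→ [4052, 4255, 8598, 5814, 14415]
Scenario A total after 2 periods: 37134
Scenario B projection —
— Period 1 —
Births: 6250 × 0.251 = 1569  |  8300 × 0.45 = 3735 → total 5304
Group 2: 9550 × 0.965 = 9216
Group 3: 6250 × 0.96 = 6000
Group 4: 8300 × 0.969 = 8043
Group 5: 4300 × 0.971 + 7950 × 0.657 = 4175 + 5223 = 9398
Net migration: Group 2 − 260 → 8956; Group 5 + 260 → 9658
→ [5304, 8956, 6000, 8043, 9658]
— Period 2 —
Births: 8956 × 0.251 = 2248  |  6000 × 0.45 = 2700 → total 4948
Group 2: 5304 × 0.965 = 5118
Group 3: 8956 × 0.96 = 8598
Group 4: 6000 × 0.969 = 5814
Group 5: 8043 × 0.971 + 9658 × 0.657 = 7810 + 6345 = 14155
Net migration: Group 2 − 260 → 4858; Group 5 + 260 → 14415
→ [4948, 4858, 8598, 5814, 14415]
Scenario B total after 2 periods: 38633
Difference B − A = 38633 − 37134 = 1499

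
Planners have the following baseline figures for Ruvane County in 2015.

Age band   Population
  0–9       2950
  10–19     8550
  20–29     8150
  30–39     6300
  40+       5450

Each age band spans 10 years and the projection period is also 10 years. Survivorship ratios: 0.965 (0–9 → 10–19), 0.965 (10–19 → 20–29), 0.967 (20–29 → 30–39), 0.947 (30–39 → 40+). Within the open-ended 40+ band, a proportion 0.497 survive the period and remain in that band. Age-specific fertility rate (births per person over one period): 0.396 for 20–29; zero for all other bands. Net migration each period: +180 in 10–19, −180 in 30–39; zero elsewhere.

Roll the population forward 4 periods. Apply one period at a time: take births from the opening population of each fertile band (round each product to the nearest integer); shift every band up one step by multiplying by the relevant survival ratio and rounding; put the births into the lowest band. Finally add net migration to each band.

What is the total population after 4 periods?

Let band 1 be 0–9 through band 5 = 40+.
Period 1.
Births: 8150 * 0.396 = 3227
Band 2: 2950 * 0.965 = 2847
Band 3: 8550 * 0.965 = 8251
Band 4: 8150 * 0.967 = 7881
Band 5: 6300 * 0.947 + 5450 * 0.497 = 5966 + 2709 = 8675
Net migration: Band 2 + 180 → 3027; Band 4 − 180 → 7701
Population now: 0–9=3227, 10–19=3027, 20–29=8251, 30–39=7701, 40+=8675
Period 2.
Births: 8251 * 0.396 = 3267
Band 2: 3227 * 0.965 = 3114
Band 3: 3027 * 0.965 = 2921
Band 4: 8251 * 0.967 = 7979
Band 5: 7701 * 0.947 + 8675 * 0.497 = 7293 + 4311 = 11604
Net migration: Band 2 + 180 → 3294; Band 4 − 180 → 7799
Population now: 0–9=3267, 10–19=3294, 20–29=2921, 30–39=7799, 40+=11604
Period 3.
Births: 2921 * 0.396 = 1157
Band 2: 3267 * 0.965 = 3153
Band 3: 3294 * 0.965 = 3179
Band 4: 2921 * 0.967 = 2825
Band 5: 7799 * 0.947 + 11604 * 0.497 = 7386 + 5767 = 13153
Net migration: Band 2 + 180 → 3333; Band 4 − 180 → 2645
Population now: 0–9=1157, 10–19=3333, 20–29=3179, 30–39=2645, 40+=13153
Period 4.
Births: 3179 * 0.396 = 1259
Band 2: 1157 * 0.965 = 1117
Band 3: 3333 * 0.965 = 3216
Band 4: 3179 * 0.967 = 3074
Band 5: 2645 * 0.947 + 13153 * 0.497 = 2505 + 6537 = 9042
Net migration: Band 2 + 180 → 1297; Band 4 − 180 → 2894
Population now: 0–9=1259, 10–19=1297, 20–29=3216, 30–39=2894, 40+=9042
Total after period 4: 1259 + 1297 + 3216 + 2894 + 9042 = 17708

17708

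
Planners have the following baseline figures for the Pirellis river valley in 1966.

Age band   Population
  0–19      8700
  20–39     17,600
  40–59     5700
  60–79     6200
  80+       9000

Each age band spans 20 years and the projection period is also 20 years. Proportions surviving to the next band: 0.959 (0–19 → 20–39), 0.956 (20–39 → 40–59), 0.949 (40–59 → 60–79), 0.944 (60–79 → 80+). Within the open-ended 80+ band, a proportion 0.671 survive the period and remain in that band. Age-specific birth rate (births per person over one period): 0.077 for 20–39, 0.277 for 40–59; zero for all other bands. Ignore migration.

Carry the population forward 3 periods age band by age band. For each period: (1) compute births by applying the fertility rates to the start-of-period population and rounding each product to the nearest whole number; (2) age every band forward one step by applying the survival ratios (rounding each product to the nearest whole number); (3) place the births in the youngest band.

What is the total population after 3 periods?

After projecting period 1:
Births: 17600 × 0.077 = 1355 ; 5700 × 0.277 = 1579 — total 2934
20–39: 8700 × 0.959 = 8343
40–59: 17600 × 0.956 = 16826
60–79: 5700 × 0.949 = 5409
80+: 6200 × 0.944 + 9000 × 0.671 = 5853 + 6039 = 11892
→ [2934, 8343, 16826, 5409, 11892]
After projecting period 2:
Births: 8343 × 0.077 = 642 ; 16826 × 0.277 = 4661 — total 5303
20–39: 2934 × 0.959 = 2814
40–59: 8343 × 0.956 = 7976
60–79: 16826 × 0.949 = 15968
80+: 5409 × 0.944 + 11892 × 0.671 = 5106 + 7980 = 13086
→ [5303, 2814, 7976, 15968, 13086]
After projecting period 3:
Births: 2814 × 0.077 = 217 ; 7976 × 0.277 = 2209 — total 2426
20–39: 5303 × 0.959 = 5086
40–59: 2814 × 0.956 = 2690
60–79: 7976 × 0.949 = 7569
80+: 15968 × 0.944 + 13086 × 0.671 = 15074 + 8781 = 23855
→ [2426, 5086, 2690, 7569, 23855]
Total after period 3: 2426 + 5086 + 2690 + 7569 + 23855 = 41626

41626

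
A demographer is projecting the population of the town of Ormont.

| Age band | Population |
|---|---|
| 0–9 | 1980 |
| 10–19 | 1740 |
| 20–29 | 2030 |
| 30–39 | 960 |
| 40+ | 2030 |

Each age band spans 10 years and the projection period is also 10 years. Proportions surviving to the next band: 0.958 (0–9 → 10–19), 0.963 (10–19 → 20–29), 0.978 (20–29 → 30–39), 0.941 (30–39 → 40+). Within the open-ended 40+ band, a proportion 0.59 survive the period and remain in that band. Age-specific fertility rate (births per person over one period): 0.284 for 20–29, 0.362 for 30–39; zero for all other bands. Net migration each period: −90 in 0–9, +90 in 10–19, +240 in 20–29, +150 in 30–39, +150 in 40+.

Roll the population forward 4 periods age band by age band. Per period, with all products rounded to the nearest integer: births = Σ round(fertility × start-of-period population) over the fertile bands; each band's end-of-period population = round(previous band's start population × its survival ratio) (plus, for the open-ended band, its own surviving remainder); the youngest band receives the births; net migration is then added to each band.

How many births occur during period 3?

1344

Numbering the bands 1..5 from youngest to oldest:
[period 1]
Births: 2030 * 0.284 = 577, 960 * 0.362 = 348 → 925
Band 2: 1980 * 0.958 = 1897
Band 3: 1740 * 0.963 = 1676
Band 4: 2030 * 0.978 = 1985
Band 5: 960 * 0.941 + 2030 * 0.59 = 903 + 1198 = 2101
Net migration: Band 1 − 90 → 835; Band 2 + 90 → 1987; Band 3 + 240 → 1916; Band 4 + 150 → 2135; Band 5 + 150 → 2251
Giving 835 / 1987 / 1916 / 2135 / 2251.
[period 2]
Births: 1916 * 0.284 = 544, 2135 * 0.362 = 773 → 1317
Band 2: 835 * 0.958 = 800
Band 3: 1987 * 0.963 = 1913
Band 4: 1916 * 0.978 = 1874
Band 5: 2135 * 0.941 + 2251 * 0.59 = 2009 + 1328 = 3337
Net migration: Band 1 − 90 → 1227; Band 2 + 90 → 890; Band 3 + 240 → 2153; Band 4 + 150 → 2024; Band 5 + 150 → 3487
Giving 1227 / 890 / 2153 / 2024 / 3487.
[period 3]
Births: 2153 * 0.284 = 611, 2024 * 0.362 = 733 → 1344
Band 2: 1227 * 0.958 = 1175
Band 3: 890 * 0.963 = 857
Band 4: 2153 * 0.978 = 2106
Band 5: 2024 * 0.941 + 3487 * 0.59 = 1905 + 2057 = 3962
Net migration: Band 1 − 90 → 1254; Band 2 + 90 → 1265; Band 3 + 240 → 1097; Band 4 + 150 → 2256; Band 5 + 150 → 4112
Giving 1254 / 1265 / 1097 / 2256 / 4112.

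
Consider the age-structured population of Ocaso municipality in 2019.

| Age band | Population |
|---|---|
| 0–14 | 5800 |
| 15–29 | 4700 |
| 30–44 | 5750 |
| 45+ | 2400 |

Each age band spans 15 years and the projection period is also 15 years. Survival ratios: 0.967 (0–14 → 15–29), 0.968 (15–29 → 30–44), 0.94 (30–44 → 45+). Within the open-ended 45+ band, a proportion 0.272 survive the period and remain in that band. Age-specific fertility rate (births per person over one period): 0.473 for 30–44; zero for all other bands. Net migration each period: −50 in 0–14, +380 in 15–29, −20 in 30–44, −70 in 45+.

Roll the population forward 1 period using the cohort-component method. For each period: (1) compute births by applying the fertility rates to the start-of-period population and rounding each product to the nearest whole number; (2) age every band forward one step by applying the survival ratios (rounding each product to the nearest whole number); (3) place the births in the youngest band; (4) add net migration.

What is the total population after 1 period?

19177

Period 1.
Births: 5750 × 0.473 = 2720
15–29: 5800 × 0.967 = 5609
30–44: 4700 × 0.968 = 4550
45+: 5750 × 0.94 + 2400 × 0.272 = 5405 + 653 = 6058
Net migration: 0–14 − 50 → 2670; 15–29 + 380 → 5989; 30–44 − 20 → 4530; 45+ − 70 → 5988
Population now: 0–14=2670, 15–29=5989, 30–44=4530, 45+=5988
Total after period 1: 2670 + 5989 + 4530 + 5988 = 19177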